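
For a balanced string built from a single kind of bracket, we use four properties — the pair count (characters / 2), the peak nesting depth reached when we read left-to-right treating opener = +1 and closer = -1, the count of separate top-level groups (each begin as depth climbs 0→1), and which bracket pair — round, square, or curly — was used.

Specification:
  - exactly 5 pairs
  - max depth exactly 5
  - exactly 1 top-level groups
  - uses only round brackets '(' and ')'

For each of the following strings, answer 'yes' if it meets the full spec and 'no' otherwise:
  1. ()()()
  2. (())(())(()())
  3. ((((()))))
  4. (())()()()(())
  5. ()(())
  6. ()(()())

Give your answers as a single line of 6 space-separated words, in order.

String 1 '()()()': depth seq [1 0 1 0 1 0]
  -> pairs=3 depth=1 groups=3 -> no
String 2 '(())(())(()())': depth seq [1 2 1 0 1 2 1 0 1 2 1 2 1 0]
  -> pairs=7 depth=2 groups=3 -> no
String 3 '((((()))))': depth seq [1 2 3 4 5 4 3 2 1 0]
  -> pairs=5 depth=5 groups=1 -> yes
String 4 '(())()()()(())': depth seq [1 2 1 0 1 0 1 0 1 0 1 2 1 0]
  -> pairs=7 depth=2 groups=5 -> no
String 5 '()(())': depth seq [1 0 1 2 1 0]
  -> pairs=3 depth=2 groups=2 -> no
String 6 '()(()())': depth seq [1 0 1 2 1 2 1 0]
  -> pairs=4 depth=2 groups=2 -> no

Answer: no no yes no no no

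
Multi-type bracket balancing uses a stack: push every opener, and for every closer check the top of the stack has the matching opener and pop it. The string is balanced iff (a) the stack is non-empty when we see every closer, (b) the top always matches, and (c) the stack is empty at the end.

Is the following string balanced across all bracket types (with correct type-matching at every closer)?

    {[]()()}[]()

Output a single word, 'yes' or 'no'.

Answer: yes

Derivation:
pos 0: push '{'; stack = {
pos 1: push '['; stack = {[
pos 2: ']' matches '['; pop; stack = {
pos 3: push '('; stack = {(
pos 4: ')' matches '('; pop; stack = {
pos 5: push '('; stack = {(
pos 6: ')' matches '('; pop; stack = {
pos 7: '}' matches '{'; pop; stack = (empty)
pos 8: push '['; stack = [
pos 9: ']' matches '['; pop; stack = (empty)
pos 10: push '('; stack = (
pos 11: ')' matches '('; pop; stack = (empty)
end: stack empty → VALID
Verdict: properly nested → yes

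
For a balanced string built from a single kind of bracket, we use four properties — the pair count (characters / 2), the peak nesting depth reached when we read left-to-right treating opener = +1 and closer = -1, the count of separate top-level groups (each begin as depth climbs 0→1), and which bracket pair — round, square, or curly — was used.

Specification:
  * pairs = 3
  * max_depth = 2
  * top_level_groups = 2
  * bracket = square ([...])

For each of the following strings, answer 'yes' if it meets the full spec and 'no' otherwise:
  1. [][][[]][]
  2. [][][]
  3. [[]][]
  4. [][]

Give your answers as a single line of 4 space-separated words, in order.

Answer: no no yes no

Derivation:
String 1 '[][][[]][]': depth seq [1 0 1 0 1 2 1 0 1 0]
  -> pairs=5 depth=2 groups=4 -> no
String 2 '[][][]': depth seq [1 0 1 0 1 0]
  -> pairs=3 depth=1 groups=3 -> no
String 3 '[[]][]': depth seq [1 2 1 0 1 0]
  -> pairs=3 depth=2 groups=2 -> yes
String 4 '[][]': depth seq [1 0 1 0]
  -> pairs=2 depth=1 groups=2 -> no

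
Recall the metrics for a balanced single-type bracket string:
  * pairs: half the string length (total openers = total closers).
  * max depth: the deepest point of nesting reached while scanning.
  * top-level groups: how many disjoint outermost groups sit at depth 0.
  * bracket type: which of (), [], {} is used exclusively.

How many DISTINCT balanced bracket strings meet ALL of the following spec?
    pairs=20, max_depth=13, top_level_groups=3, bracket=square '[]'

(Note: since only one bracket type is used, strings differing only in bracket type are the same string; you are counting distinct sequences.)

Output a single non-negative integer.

Answer: 663201

Derivation:
Spec: pairs=20 depth=13 groups=3
Count(depth <= 13) = 1289488725
Count(depth <= 12) = 1288825524
Count(depth == 13) = 1289488725 - 1288825524 = 663201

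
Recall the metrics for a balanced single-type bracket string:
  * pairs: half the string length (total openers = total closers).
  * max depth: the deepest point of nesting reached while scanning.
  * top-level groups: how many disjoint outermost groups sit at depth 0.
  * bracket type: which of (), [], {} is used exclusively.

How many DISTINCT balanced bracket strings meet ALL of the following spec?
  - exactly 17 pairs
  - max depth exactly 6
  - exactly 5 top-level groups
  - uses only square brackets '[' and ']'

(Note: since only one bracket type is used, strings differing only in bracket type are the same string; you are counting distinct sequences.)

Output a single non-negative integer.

Spec: pairs=17 depth=6 groups=5
Count(depth <= 6) = 7944310
Count(depth <= 5) = 6306215
Count(depth == 6) = 7944310 - 6306215 = 1638095

Answer: 1638095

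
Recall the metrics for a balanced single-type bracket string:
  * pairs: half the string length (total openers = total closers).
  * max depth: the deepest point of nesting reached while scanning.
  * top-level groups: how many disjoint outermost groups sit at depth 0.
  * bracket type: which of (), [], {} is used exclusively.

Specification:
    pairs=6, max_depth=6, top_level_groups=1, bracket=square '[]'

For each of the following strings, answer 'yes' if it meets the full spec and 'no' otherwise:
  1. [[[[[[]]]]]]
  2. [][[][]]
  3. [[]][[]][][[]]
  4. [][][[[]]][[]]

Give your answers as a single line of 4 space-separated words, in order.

String 1 '[[[[[[]]]]]]': depth seq [1 2 3 4 5 6 5 4 3 2 1 0]
  -> pairs=6 depth=6 groups=1 -> yes
String 2 '[][[][]]': depth seq [1 0 1 2 1 2 1 0]
  -> pairs=4 depth=2 groups=2 -> no
String 3 '[[]][[]][][[]]': depth seq [1 2 1 0 1 2 1 0 1 0 1 2 1 0]
  -> pairs=7 depth=2 groups=4 -> no
String 4 '[][][[[]]][[]]': depth seq [1 0 1 0 1 2 3 2 1 0 1 2 1 0]
  -> pairs=7 depth=3 groups=4 -> no

Answer: yes no no no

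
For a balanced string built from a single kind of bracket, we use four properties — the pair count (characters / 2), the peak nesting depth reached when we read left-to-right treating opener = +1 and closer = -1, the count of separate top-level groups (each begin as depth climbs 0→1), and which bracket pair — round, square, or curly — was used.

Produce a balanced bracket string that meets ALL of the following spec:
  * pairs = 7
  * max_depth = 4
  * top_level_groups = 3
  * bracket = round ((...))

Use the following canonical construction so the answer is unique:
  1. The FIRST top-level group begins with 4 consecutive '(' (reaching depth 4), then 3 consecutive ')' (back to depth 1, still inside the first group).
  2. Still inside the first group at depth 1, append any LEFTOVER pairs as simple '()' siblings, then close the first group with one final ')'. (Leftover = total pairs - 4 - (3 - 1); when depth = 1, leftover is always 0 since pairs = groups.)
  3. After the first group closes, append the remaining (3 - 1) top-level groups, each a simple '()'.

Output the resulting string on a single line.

Spec: pairs=7 depth=4 groups=3
Leftover pairs = 7 - 4 - (3-1) = 1
First group: deep chain of depth 4 + 1 sibling pairs
Remaining 2 groups: simple '()' each

Answer: (((()))())()()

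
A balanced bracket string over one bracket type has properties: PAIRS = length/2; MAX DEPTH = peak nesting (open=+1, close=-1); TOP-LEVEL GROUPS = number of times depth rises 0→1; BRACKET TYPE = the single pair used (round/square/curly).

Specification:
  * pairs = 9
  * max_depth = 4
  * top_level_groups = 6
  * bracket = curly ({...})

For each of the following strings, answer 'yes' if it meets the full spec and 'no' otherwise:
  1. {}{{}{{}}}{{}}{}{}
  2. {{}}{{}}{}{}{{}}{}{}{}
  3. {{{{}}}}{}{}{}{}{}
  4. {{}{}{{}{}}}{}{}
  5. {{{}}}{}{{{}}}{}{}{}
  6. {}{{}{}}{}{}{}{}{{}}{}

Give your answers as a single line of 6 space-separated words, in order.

String 1 '{}{{}{{}}}{{}}{}{}': depth seq [1 0 1 2 1 2 3 2 1 0 1 2 1 0 1 0 1 0]
  -> pairs=9 depth=3 groups=5 -> no
String 2 '{{}}{{}}{}{}{{}}{}{}{}': depth seq [1 2 1 0 1 2 1 0 1 0 1 0 1 2 1 0 1 0 1 0 1 0]
  -> pairs=11 depth=2 groups=8 -> no
String 3 '{{{{}}}}{}{}{}{}{}': depth seq [1 2 3 4 3 2 1 0 1 0 1 0 1 0 1 0 1 0]
  -> pairs=9 depth=4 groups=6 -> yes
String 4 '{{}{}{{}{}}}{}{}': depth seq [1 2 1 2 1 2 3 2 3 2 1 0 1 0 1 0]
  -> pairs=8 depth=3 groups=3 -> no
String 5 '{{{}}}{}{{{}}}{}{}{}': depth seq [1 2 3 2 1 0 1 0 1 2 3 2 1 0 1 0 1 0 1 0]
  -> pairs=10 depth=3 groups=6 -> no
String 6 '{}{{}{}}{}{}{}{}{{}}{}': depth seq [1 0 1 2 1 2 1 0 1 0 1 0 1 0 1 0 1 2 1 0 1 0]
  -> pairs=11 depth=2 groups=8 -> no

Answer: no no yes no no no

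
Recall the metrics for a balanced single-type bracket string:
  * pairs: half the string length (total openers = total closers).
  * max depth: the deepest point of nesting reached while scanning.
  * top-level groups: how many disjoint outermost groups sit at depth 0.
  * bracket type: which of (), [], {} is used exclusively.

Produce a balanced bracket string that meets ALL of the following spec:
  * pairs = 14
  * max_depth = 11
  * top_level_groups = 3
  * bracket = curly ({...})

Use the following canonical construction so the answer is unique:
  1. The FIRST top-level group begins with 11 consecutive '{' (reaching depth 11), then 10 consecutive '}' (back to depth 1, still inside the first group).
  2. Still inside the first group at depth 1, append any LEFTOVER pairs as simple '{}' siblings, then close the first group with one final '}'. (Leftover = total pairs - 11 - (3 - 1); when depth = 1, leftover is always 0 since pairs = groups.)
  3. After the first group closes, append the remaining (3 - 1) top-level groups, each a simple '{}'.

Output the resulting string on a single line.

Answer: {{{{{{{{{{{}}}}}}}}}}{}}{}{}

Derivation:
Spec: pairs=14 depth=11 groups=3
Leftover pairs = 14 - 11 - (3-1) = 1
First group: deep chain of depth 11 + 1 sibling pairs
Remaining 2 groups: simple '{}' each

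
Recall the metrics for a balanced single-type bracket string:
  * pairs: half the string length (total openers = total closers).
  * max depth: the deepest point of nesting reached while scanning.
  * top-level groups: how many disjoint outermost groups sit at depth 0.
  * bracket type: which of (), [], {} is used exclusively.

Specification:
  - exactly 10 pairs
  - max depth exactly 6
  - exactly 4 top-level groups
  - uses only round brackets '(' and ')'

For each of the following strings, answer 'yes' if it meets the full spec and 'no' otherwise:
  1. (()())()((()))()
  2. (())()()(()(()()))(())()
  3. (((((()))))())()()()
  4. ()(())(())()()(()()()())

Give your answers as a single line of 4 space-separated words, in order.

Answer: no no yes no

Derivation:
String 1 '(()())()((()))()': depth seq [1 2 1 2 1 0 1 0 1 2 3 2 1 0 1 0]
  -> pairs=8 depth=3 groups=4 -> no
String 2 '(())()()(()(()()))(())()': depth seq [1 2 1 0 1 0 1 0 1 2 1 2 3 2 3 2 1 0 1 2 1 0 1 0]
  -> pairs=12 depth=3 groups=6 -> no
String 3 '(((((()))))())()()()': depth seq [1 2 3 4 5 6 5 4 3 2 1 2 1 0 1 0 1 0 1 0]
  -> pairs=10 depth=6 groups=4 -> yes
String 4 '()(())(())()()(()()()())': depth seq [1 0 1 2 1 0 1 2 1 0 1 0 1 0 1 2 1 2 1 2 1 2 1 0]
  -> pairs=12 depth=2 groups=6 -> no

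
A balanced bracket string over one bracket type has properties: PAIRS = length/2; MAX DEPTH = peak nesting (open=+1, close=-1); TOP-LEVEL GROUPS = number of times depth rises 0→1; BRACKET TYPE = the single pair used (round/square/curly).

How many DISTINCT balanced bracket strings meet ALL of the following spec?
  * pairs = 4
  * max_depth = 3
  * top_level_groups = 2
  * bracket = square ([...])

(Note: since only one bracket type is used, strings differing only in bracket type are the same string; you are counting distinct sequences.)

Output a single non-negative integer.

Spec: pairs=4 depth=3 groups=2
Count(depth <= 3) = 5
Count(depth <= 2) = 3
Count(depth == 3) = 5 - 3 = 2

Answer: 2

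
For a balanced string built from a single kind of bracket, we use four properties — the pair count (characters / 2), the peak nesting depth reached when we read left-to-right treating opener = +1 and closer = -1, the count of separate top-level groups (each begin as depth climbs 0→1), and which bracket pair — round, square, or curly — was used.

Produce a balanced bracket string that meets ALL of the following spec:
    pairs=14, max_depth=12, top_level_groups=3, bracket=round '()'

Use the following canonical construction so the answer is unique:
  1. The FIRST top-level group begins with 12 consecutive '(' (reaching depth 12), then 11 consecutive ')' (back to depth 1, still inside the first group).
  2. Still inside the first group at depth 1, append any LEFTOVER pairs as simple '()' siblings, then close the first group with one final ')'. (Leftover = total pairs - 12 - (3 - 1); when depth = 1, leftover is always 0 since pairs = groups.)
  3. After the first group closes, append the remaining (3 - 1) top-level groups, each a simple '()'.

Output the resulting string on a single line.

Answer: (((((((((((())))))))))))()()

Derivation:
Spec: pairs=14 depth=12 groups=3
Leftover pairs = 14 - 12 - (3-1) = 0
First group: deep chain of depth 12 + 0 sibling pairs
Remaining 2 groups: simple '()' each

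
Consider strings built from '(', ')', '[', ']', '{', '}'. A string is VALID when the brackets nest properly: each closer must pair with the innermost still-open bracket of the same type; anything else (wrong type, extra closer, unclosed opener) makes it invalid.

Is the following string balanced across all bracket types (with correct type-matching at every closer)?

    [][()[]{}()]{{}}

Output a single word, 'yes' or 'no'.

pos 0: push '['; stack = [
pos 1: ']' matches '['; pop; stack = (empty)
pos 2: push '['; stack = [
pos 3: push '('; stack = [(
pos 4: ')' matches '('; pop; stack = [
pos 5: push '['; stack = [[
pos 6: ']' matches '['; pop; stack = [
pos 7: push '{'; stack = [{
pos 8: '}' matches '{'; pop; stack = [
pos 9: push '('; stack = [(
pos 10: ')' matches '('; pop; stack = [
pos 11: ']' matches '['; pop; stack = (empty)
pos 12: push '{'; stack = {
pos 13: push '{'; stack = {{
pos 14: '}' matches '{'; pop; stack = {
pos 15: '}' matches '{'; pop; stack = (empty)
end: stack empty → VALID
Verdict: properly nested → yes

Answer: yes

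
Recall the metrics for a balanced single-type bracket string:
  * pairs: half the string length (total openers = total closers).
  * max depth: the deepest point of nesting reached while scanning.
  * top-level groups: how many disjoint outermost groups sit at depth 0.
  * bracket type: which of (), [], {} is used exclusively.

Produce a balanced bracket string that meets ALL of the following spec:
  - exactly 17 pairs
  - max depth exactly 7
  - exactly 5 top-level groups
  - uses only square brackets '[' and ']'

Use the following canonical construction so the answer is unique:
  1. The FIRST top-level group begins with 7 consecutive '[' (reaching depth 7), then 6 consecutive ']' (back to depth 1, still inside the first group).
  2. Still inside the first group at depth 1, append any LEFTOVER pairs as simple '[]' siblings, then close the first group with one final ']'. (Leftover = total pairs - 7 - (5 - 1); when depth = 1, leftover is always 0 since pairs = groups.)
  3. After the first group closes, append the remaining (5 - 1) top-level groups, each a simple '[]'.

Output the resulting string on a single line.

Spec: pairs=17 depth=7 groups=5
Leftover pairs = 17 - 7 - (5-1) = 6
First group: deep chain of depth 7 + 6 sibling pairs
Remaining 4 groups: simple '[]' each

Answer: [[[[[[[]]]]]][][][][][][]][][][][]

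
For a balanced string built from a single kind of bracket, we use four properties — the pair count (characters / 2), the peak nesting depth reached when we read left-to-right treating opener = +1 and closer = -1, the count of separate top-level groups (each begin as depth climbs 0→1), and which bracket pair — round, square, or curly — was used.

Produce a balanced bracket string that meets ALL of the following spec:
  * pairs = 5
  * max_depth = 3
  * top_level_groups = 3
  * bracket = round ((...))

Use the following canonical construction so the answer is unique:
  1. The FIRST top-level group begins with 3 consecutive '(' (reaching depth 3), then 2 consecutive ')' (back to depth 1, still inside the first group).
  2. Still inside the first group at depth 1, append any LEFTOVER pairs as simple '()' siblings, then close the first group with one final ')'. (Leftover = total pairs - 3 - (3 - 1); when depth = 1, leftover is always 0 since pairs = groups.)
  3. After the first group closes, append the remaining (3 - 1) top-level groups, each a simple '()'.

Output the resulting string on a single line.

Spec: pairs=5 depth=3 groups=3
Leftover pairs = 5 - 3 - (3-1) = 0
First group: deep chain of depth 3 + 0 sibling pairs
Remaining 2 groups: simple '()' each

Answer: ((()))()()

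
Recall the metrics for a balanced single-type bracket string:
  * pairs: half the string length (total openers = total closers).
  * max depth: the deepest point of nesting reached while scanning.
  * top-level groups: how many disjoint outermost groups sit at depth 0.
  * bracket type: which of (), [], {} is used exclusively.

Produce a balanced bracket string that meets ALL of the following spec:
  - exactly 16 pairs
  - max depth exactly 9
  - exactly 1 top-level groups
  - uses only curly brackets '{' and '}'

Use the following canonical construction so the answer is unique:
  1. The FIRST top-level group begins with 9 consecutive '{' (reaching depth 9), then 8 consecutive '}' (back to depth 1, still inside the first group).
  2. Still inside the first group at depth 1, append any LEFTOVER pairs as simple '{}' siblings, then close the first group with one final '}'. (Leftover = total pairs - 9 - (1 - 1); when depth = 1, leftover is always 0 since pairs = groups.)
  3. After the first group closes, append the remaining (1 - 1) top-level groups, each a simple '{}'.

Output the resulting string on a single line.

Answer: {{{{{{{{{}}}}}}}}{}{}{}{}{}{}{}}

Derivation:
Spec: pairs=16 depth=9 groups=1
Leftover pairs = 16 - 9 - (1-1) = 7
First group: deep chain of depth 9 + 7 sibling pairs
Remaining 0 groups: simple '{}' each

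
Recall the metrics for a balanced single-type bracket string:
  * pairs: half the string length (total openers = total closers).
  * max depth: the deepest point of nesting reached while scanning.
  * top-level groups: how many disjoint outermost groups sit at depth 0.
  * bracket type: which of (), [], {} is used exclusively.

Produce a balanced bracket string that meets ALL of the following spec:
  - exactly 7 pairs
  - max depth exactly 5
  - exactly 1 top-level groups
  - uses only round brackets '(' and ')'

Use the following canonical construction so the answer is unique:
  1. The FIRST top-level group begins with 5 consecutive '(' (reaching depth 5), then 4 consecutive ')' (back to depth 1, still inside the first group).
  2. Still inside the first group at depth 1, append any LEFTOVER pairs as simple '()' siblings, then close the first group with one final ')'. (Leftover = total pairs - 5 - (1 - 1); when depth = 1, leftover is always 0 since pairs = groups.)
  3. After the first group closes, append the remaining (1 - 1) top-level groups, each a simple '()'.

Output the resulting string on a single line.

Answer: ((((())))()())

Derivation:
Spec: pairs=7 depth=5 groups=1
Leftover pairs = 7 - 5 - (1-1) = 2
First group: deep chain of depth 5 + 2 sibling pairs
Remaining 0 groups: simple '()' each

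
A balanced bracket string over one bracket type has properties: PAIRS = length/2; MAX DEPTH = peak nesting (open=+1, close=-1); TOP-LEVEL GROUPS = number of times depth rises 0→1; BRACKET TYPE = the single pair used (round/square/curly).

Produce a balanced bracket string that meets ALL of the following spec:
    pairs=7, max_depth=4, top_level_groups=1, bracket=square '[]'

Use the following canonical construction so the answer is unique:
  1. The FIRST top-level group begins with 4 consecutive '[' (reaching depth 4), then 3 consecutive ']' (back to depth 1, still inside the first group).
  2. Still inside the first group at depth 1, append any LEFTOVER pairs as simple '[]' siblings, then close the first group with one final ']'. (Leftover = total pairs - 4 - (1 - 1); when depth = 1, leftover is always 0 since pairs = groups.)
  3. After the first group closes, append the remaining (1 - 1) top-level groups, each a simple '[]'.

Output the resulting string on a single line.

Spec: pairs=7 depth=4 groups=1
Leftover pairs = 7 - 4 - (1-1) = 3
First group: deep chain of depth 4 + 3 sibling pairs
Remaining 0 groups: simple '[]' each

Answer: [[[[]]][][][]]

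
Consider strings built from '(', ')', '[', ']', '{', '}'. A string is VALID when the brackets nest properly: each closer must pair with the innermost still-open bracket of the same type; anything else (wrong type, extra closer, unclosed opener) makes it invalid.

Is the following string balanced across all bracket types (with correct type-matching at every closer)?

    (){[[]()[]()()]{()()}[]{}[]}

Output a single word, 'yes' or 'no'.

pos 0: push '('; stack = (
pos 1: ')' matches '('; pop; stack = (empty)
pos 2: push '{'; stack = {
pos 3: push '['; stack = {[
pos 4: push '['; stack = {[[
pos 5: ']' matches '['; pop; stack = {[
pos 6: push '('; stack = {[(
pos 7: ')' matches '('; pop; stack = {[
pos 8: push '['; stack = {[[
pos 9: ']' matches '['; pop; stack = {[
pos 10: push '('; stack = {[(
pos 11: ')' matches '('; pop; stack = {[
pos 12: push '('; stack = {[(
pos 13: ')' matches '('; pop; stack = {[
pos 14: ']' matches '['; pop; stack = {
pos 15: push '{'; stack = {{
pos 16: push '('; stack = {{(
pos 17: ')' matches '('; pop; stack = {{
pos 18: push '('; stack = {{(
pos 19: ')' matches '('; pop; stack = {{
pos 20: '}' matches '{'; pop; stack = {
pos 21: push '['; stack = {[
pos 22: ']' matches '['; pop; stack = {
pos 23: push '{'; stack = {{
pos 24: '}' matches '{'; pop; stack = {
pos 25: push '['; stack = {[
pos 26: ']' matches '['; pop; stack = {
pos 27: '}' matches '{'; pop; stack = (empty)
end: stack empty → VALID
Verdict: properly nested → yes

Answer: yes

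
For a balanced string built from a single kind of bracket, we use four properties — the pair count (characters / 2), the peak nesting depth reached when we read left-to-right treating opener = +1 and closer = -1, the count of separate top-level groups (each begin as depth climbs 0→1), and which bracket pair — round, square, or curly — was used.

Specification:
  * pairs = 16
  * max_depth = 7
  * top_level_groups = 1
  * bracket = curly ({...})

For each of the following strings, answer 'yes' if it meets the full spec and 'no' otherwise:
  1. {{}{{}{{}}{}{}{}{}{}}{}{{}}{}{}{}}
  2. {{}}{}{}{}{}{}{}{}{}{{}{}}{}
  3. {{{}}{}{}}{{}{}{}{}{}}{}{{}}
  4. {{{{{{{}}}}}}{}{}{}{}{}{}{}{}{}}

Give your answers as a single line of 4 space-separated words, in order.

Answer: no no no yes

Derivation:
String 1 '{{}{{}{{}}{}{}{}{}{}}{}{{}}{}{}{}}': depth seq [1 2 1 2 3 2 3 4 3 2 3 2 3 2 3 2 3 2 3 2 1 2 1 2 3 2 1 2 1 2 1 2 1 0]
  -> pairs=17 depth=4 groups=1 -> no
String 2 '{{}}{}{}{}{}{}{}{}{}{{}{}}{}': depth seq [1 2 1 0 1 0 1 0 1 0 1 0 1 0 1 0 1 0 1 0 1 2 1 2 1 0 1 0]
  -> pairs=14 depth=2 groups=11 -> no
String 3 '{{{}}{}{}}{{}{}{}{}{}}{}{{}}': depth seq [1 2 3 2 1 2 1 2 1 0 1 2 1 2 1 2 1 2 1 2 1 0 1 0 1 2 1 0]
  -> pairs=14 depth=3 groups=4 -> no
String 4 '{{{{{{{}}}}}}{}{}{}{}{}{}{}{}{}}': depth seq [1 2 3 4 5 6 7 6 5 4 3 2 1 2 1 2 1 2 1 2 1 2 1 2 1 2 1 2 1 2 1 0]
  -> pairs=16 depth=7 groups=1 -> yes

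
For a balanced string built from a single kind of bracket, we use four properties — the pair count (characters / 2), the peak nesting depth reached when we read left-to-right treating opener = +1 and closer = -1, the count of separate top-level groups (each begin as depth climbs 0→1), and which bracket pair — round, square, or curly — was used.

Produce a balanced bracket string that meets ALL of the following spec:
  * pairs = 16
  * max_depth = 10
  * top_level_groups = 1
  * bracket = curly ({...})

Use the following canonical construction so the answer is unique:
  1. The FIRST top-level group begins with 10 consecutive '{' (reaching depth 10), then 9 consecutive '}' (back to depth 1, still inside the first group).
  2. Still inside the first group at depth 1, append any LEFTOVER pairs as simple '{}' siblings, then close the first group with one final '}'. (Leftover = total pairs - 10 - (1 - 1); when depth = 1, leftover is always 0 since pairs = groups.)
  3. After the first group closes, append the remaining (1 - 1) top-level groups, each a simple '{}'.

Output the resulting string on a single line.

Answer: {{{{{{{{{{}}}}}}}}}{}{}{}{}{}{}}

Derivation:
Spec: pairs=16 depth=10 groups=1
Leftover pairs = 16 - 10 - (1-1) = 6
First group: deep chain of depth 10 + 6 sibling pairs
Remaining 0 groups: simple '{}' each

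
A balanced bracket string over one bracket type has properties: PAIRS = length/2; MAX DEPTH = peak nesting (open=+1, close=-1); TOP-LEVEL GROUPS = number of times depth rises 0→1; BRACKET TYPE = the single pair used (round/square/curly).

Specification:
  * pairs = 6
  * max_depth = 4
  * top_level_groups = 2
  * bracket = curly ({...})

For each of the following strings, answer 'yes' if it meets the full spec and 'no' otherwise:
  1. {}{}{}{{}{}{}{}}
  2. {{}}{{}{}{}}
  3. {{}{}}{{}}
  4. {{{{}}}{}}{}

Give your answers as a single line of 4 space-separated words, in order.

String 1 '{}{}{}{{}{}{}{}}': depth seq [1 0 1 0 1 0 1 2 1 2 1 2 1 2 1 0]
  -> pairs=8 depth=2 groups=4 -> no
String 2 '{{}}{{}{}{}}': depth seq [1 2 1 0 1 2 1 2 1 2 1 0]
  -> pairs=6 depth=2 groups=2 -> no
String 3 '{{}{}}{{}}': depth seq [1 2 1 2 1 0 1 2 1 0]
  -> pairs=5 depth=2 groups=2 -> no
String 4 '{{{{}}}{}}{}': depth seq [1 2 3 4 3 2 1 2 1 0 1 0]
  -> pairs=6 depth=4 groups=2 -> yes

Answer: no no no yes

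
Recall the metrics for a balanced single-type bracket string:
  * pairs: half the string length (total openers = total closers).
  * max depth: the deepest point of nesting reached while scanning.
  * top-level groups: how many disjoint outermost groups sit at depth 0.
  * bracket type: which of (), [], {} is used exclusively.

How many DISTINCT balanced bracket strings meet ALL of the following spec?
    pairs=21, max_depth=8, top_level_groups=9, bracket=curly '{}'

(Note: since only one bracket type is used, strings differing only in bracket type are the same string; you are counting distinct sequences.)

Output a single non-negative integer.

Spec: pairs=21 depth=8 groups=9
Count(depth <= 8) = 96529536
Count(depth <= 7) = 95558616
Count(depth == 8) = 96529536 - 95558616 = 970920

Answer: 970920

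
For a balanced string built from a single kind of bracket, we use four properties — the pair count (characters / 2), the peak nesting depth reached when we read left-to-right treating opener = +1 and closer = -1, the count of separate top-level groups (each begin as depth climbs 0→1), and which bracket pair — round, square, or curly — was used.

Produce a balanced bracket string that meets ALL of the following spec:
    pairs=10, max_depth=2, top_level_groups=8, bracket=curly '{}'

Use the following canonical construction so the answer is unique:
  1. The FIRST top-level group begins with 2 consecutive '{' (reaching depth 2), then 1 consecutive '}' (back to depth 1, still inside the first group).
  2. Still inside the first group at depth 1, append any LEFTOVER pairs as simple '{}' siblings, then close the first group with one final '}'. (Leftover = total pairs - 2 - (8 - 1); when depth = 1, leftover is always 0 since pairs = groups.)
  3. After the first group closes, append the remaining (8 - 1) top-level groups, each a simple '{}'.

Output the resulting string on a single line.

Spec: pairs=10 depth=2 groups=8
Leftover pairs = 10 - 2 - (8-1) = 1
First group: deep chain of depth 2 + 1 sibling pairs
Remaining 7 groups: simple '{}' each

Answer: {{}{}}{}{}{}{}{}{}{}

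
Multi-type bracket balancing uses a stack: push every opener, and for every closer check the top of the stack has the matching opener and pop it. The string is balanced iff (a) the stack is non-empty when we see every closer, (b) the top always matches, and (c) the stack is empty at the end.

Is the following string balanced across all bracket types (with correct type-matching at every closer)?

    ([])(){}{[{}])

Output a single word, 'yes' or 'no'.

Answer: no

Derivation:
pos 0: push '('; stack = (
pos 1: push '['; stack = ([
pos 2: ']' matches '['; pop; stack = (
pos 3: ')' matches '('; pop; stack = (empty)
pos 4: push '('; stack = (
pos 5: ')' matches '('; pop; stack = (empty)
pos 6: push '{'; stack = {
pos 7: '}' matches '{'; pop; stack = (empty)
pos 8: push '{'; stack = {
pos 9: push '['; stack = {[
pos 10: push '{'; stack = {[{
pos 11: '}' matches '{'; pop; stack = {[
pos 12: ']' matches '['; pop; stack = {
pos 13: saw closer ')' but top of stack is '{' (expected '}') → INVALID
Verdict: type mismatch at position 13: ')' closes '{' → no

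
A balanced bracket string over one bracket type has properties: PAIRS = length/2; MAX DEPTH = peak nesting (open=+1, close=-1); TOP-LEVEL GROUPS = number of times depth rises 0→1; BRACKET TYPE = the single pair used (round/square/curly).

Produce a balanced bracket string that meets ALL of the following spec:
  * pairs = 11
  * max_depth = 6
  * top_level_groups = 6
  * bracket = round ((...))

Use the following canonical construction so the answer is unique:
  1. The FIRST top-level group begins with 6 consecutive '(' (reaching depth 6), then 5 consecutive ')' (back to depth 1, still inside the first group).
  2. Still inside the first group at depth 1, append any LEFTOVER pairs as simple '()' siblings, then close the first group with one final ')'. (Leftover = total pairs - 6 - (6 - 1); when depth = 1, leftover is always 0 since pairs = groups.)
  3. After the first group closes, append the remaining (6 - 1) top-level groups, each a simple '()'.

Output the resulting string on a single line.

Spec: pairs=11 depth=6 groups=6
Leftover pairs = 11 - 6 - (6-1) = 0
First group: deep chain of depth 6 + 0 sibling pairs
Remaining 5 groups: simple '()' each

Answer: (((((())))))()()()()()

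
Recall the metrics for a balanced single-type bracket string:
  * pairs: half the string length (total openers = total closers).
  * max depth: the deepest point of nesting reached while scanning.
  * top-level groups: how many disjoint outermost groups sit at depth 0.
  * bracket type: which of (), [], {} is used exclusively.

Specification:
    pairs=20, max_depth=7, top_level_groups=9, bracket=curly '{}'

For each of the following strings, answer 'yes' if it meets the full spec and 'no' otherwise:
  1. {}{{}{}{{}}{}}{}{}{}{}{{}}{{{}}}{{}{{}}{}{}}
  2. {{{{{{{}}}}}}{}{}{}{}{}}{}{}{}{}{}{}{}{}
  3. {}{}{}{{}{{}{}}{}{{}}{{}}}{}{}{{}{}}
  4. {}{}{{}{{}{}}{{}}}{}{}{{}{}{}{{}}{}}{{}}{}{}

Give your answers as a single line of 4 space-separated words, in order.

Answer: no yes no no

Derivation:
String 1 '{}{{}{}{{}}{}}{}{}{}{}{{}}{{{}}}{{}{{}}{}{}}': depth seq [1 0 1 2 1 2 1 2 3 2 1 2 1 0 1 0 1 0 1 0 1 0 1 2 1 0 1 2 3 2 1 0 1 2 1 2 3 2 1 2 1 2 1 0]
  -> pairs=22 depth=3 groups=9 -> no
String 2 '{{{{{{{}}}}}}{}{}{}{}{}}{}{}{}{}{}{}{}{}': depth seq [1 2 3 4 5 6 7 6 5 4 3 2 1 2 1 2 1 2 1 2 1 2 1 0 1 0 1 0 1 0 1 0 1 0 1 0 1 0 1 0]
  -> pairs=20 depth=7 groups=9 -> yes
String 3 '{}{}{}{{}{{}{}}{}{{}}{{}}}{}{}{{}{}}': depth seq [1 0 1 0 1 0 1 2 1 2 3 2 3 2 1 2 1 2 3 2 1 2 3 2 1 0 1 0 1 0 1 2 1 2 1 0]
  -> pairs=18 depth=3 groups=7 -> no
String 4 '{}{}{{}{{}{}}{{}}}{}{}{{}{}{}{{}}{}}{{}}{}{}': depth seq [1 0 1 0 1 2 1 2 3 2 3 2 1 2 3 2 1 0 1 0 1 0 1 2 1 2 1 2 1 2 3 2 1 2 1 0 1 2 1 0 1 0 1 0]
  -> pairs=22 depth=3 groups=9 -> no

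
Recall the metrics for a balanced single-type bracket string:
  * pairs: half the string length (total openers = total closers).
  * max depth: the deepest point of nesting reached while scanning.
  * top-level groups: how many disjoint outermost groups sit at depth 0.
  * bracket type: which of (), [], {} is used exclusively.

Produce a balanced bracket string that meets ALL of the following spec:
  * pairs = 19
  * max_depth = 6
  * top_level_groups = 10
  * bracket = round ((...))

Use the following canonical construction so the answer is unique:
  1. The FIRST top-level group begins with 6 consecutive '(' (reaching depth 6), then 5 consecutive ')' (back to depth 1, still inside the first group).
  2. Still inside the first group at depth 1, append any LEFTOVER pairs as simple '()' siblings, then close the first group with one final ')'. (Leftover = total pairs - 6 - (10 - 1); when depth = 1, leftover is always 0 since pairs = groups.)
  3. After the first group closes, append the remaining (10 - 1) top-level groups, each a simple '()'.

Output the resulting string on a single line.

Answer: (((((()))))()()()())()()()()()()()()()

Derivation:
Spec: pairs=19 depth=6 groups=10
Leftover pairs = 19 - 6 - (10-1) = 4
First group: deep chain of depth 6 + 4 sibling pairs
Remaining 9 groups: simple '()' each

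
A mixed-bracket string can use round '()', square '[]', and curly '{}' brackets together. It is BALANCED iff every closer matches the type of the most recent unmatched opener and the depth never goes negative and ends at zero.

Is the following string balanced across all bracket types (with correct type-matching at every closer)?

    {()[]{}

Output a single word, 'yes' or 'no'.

Answer: no

Derivation:
pos 0: push '{'; stack = {
pos 1: push '('; stack = {(
pos 2: ')' matches '('; pop; stack = {
pos 3: push '['; stack = {[
pos 4: ']' matches '['; pop; stack = {
pos 5: push '{'; stack = {{
pos 6: '}' matches '{'; pop; stack = {
end: stack still non-empty ({) → INVALID
Verdict: unclosed openers at end: { → no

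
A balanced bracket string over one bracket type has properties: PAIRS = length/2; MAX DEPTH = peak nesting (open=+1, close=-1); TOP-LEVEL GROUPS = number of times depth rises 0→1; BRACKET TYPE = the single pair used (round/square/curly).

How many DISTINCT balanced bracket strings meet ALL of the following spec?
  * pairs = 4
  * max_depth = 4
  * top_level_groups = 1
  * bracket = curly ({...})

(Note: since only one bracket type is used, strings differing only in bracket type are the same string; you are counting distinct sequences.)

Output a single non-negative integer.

Answer: 1

Derivation:
Spec: pairs=4 depth=4 groups=1
Count(depth <= 4) = 5
Count(depth <= 3) = 4
Count(depth == 4) = 5 - 4 = 1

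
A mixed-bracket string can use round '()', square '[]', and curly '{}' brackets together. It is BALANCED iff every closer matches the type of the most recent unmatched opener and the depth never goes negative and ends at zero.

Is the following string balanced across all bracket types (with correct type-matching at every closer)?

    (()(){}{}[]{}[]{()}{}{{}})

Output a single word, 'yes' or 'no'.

Answer: yes

Derivation:
pos 0: push '('; stack = (
pos 1: push '('; stack = ((
pos 2: ')' matches '('; pop; stack = (
pos 3: push '('; stack = ((
pos 4: ')' matches '('; pop; stack = (
pos 5: push '{'; stack = ({
pos 6: '}' matches '{'; pop; stack = (
pos 7: push '{'; stack = ({
pos 8: '}' matches '{'; pop; stack = (
pos 9: push '['; stack = ([
pos 10: ']' matches '['; pop; stack = (
pos 11: push '{'; stack = ({
pos 12: '}' matches '{'; pop; stack = (
pos 13: push '['; stack = ([
pos 14: ']' matches '['; pop; stack = (
pos 15: push '{'; stack = ({
pos 16: push '('; stack = ({(
pos 17: ')' matches '('; pop; stack = ({
pos 18: '}' matches '{'; pop; stack = (
pos 19: push '{'; stack = ({
pos 20: '}' matches '{'; pop; stack = (
pos 21: push '{'; stack = ({
pos 22: push '{'; stack = ({{
pos 23: '}' matches '{'; pop; stack = ({
pos 24: '}' matches '{'; pop; stack = (
pos 25: ')' matches '('; pop; stack = (empty)
end: stack empty → VALID
Verdict: properly nested → yes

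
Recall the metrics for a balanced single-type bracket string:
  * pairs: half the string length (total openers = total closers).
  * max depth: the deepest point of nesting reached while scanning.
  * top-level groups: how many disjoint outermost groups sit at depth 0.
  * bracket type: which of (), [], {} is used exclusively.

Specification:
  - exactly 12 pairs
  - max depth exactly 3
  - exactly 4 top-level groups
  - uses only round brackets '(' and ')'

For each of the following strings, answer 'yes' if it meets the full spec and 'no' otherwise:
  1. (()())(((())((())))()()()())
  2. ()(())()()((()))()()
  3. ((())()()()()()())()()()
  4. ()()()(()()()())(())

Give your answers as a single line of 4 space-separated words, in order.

String 1 '(()())(((())((())))()()()())': depth seq [1 2 1 2 1 0 1 2 3 4 3 2 3 4 5 4 3 2 1 2 1 2 1 2 1 2 1 0]
  -> pairs=14 depth=5 groups=2 -> no
String 2 '()(())()()((()))()()': depth seq [1 0 1 2 1 0 1 0 1 0 1 2 3 2 1 0 1 0 1 0]
  -> pairs=10 depth=3 groups=7 -> no
String 3 '((())()()()()()())()()()': depth seq [1 2 3 2 1 2 1 2 1 2 1 2 1 2 1 2 1 0 1 0 1 0 1 0]
  -> pairs=12 depth=3 groups=4 -> yes
String 4 '()()()(()()()())(())': depth seq [1 0 1 0 1 0 1 2 1 2 1 2 1 2 1 0 1 2 1 0]
  -> pairs=10 depth=2 groups=5 -> no

Answer: no no yes no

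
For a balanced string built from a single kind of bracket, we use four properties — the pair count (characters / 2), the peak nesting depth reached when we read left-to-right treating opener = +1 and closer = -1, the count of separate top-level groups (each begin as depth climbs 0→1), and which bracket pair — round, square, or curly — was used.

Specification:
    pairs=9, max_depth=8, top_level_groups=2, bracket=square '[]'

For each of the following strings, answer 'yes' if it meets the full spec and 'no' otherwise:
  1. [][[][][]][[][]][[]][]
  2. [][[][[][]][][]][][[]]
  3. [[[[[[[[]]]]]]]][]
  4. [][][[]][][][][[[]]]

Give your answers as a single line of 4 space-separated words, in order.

String 1 '[][[][][]][[][]][[]][]': depth seq [1 0 1 2 1 2 1 2 1 0 1 2 1 2 1 0 1 2 1 0 1 0]
  -> pairs=11 depth=2 groups=5 -> no
String 2 '[][[][[][]][][]][][[]]': depth seq [1 0 1 2 1 2 3 2 3 2 1 2 1 2 1 0 1 0 1 2 1 0]
  -> pairs=11 depth=3 groups=4 -> no
String 3 '[[[[[[[[]]]]]]]][]': depth seq [1 2 3 4 5 6 7 8 7 6 5 4 3 2 1 0 1 0]
  -> pairs=9 depth=8 groups=2 -> yes
String 4 '[][][[]][][][][[[]]]': depth seq [1 0 1 0 1 2 1 0 1 0 1 0 1 0 1 2 3 2 1 0]
  -> pairs=10 depth=3 groups=7 -> no

Answer: no no yes no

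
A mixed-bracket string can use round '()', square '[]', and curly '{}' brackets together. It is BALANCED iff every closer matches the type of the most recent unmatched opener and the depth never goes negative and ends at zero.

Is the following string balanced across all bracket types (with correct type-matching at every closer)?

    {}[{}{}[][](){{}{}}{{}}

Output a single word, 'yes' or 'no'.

pos 0: push '{'; stack = {
pos 1: '}' matches '{'; pop; stack = (empty)
pos 2: push '['; stack = [
pos 3: push '{'; stack = [{
pos 4: '}' matches '{'; pop; stack = [
pos 5: push '{'; stack = [{
pos 6: '}' matches '{'; pop; stack = [
pos 7: push '['; stack = [[
pos 8: ']' matches '['; pop; stack = [
pos 9: push '['; stack = [[
pos 10: ']' matches '['; pop; stack = [
pos 11: push '('; stack = [(
pos 12: ')' matches '('; pop; stack = [
pos 13: push '{'; stack = [{
pos 14: push '{'; stack = [{{
pos 15: '}' matches '{'; pop; stack = [{
pos 16: push '{'; stack = [{{
pos 17: '}' matches '{'; pop; stack = [{
pos 18: '}' matches '{'; pop; stack = [
pos 19: push '{'; stack = [{
pos 20: push '{'; stack = [{{
pos 21: '}' matches '{'; pop; stack = [{
pos 22: '}' matches '{'; pop; stack = [
end: stack still non-empty ([) → INVALID
Verdict: unclosed openers at end: [ → no

Answer: no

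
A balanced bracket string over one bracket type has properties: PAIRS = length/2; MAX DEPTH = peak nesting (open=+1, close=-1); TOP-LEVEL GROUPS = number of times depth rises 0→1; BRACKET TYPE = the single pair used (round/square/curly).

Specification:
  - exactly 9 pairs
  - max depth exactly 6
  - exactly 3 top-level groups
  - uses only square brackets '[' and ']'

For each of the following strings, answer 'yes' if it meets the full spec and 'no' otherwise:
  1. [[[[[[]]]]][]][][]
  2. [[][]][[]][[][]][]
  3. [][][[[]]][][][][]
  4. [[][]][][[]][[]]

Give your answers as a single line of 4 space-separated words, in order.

Answer: yes no no no

Derivation:
String 1 '[[[[[[]]]]][]][][]': depth seq [1 2 3 4 5 6 5 4 3 2 1 2 1 0 1 0 1 0]
  -> pairs=9 depth=6 groups=3 -> yes
String 2 '[[][]][[]][[][]][]': depth seq [1 2 1 2 1 0 1 2 1 0 1 2 1 2 1 0 1 0]
  -> pairs=9 depth=2 groups=4 -> no
String 3 '[][][[[]]][][][][]': depth seq [1 0 1 0 1 2 3 2 1 0 1 0 1 0 1 0 1 0]
  -> pairs=9 depth=3 groups=7 -> no
String 4 '[[][]][][[]][[]]': depth seq [1 2 1 2 1 0 1 0 1 2 1 0 1 2 1 0]
  -> pairs=8 depth=2 groups=4 -> no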